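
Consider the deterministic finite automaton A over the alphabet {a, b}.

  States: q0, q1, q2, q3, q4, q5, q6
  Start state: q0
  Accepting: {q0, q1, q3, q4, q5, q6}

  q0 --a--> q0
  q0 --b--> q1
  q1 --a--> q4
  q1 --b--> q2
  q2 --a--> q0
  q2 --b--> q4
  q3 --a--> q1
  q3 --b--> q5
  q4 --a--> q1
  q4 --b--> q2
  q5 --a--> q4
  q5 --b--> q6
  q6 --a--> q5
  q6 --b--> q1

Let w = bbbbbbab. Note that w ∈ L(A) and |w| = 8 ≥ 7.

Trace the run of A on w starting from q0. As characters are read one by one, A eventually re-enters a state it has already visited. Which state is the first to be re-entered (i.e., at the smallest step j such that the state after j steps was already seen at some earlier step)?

q2

State sequence: q0 -b-> q1 -b-> q2 -b-> q4 -b-> q2 -b-> q4 -b-> q2 -a-> q0 -b-> q1
First repeat at step 4: q2 was already visited.

The earliest repeat is at step j = 4: A is in q2, which it already visited at step i = 2.
Pumping length from the standard proof: p = 7 (the number of states). The repeated state found above gives |xy| = j ≤ 7 and |y| = j − i ≥ 1.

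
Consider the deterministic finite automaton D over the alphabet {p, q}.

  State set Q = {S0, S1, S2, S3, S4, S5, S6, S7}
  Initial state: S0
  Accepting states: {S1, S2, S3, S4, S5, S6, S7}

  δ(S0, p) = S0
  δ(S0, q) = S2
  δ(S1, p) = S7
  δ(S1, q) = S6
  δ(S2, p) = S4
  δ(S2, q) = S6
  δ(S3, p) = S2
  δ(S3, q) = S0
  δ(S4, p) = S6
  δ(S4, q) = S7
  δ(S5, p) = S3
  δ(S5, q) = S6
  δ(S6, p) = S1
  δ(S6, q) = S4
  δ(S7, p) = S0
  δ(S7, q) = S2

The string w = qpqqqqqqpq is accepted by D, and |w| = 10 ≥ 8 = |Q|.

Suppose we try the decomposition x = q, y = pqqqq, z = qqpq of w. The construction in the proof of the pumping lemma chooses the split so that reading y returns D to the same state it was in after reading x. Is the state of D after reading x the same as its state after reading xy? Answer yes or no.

State sequence: S0 -q-> S2 -p-> S4 -q-> S7 -q-> S2 -q-> S6 -q-> S4

After x (step 1): S2. After xy (step 6): S4.
They differ (S2 ≠ S4), so y is not a cycle from the state after x; this split is not the one the pumping-lemma construction produces, and pumping y need not keep the string in L(D).

no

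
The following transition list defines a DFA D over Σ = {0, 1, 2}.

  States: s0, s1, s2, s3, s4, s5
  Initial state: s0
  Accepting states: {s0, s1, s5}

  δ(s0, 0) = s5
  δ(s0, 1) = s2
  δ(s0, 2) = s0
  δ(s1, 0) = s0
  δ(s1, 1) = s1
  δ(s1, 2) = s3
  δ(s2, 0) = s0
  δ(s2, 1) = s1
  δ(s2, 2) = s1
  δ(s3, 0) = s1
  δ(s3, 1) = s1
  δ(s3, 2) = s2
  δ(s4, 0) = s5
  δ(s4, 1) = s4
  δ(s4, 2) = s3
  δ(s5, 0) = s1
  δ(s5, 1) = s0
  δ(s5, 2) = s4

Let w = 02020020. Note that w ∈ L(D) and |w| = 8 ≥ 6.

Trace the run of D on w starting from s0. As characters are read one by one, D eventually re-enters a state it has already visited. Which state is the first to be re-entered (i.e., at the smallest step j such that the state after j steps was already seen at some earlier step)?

s5

Run of D on w = 0 2 0 2 0 0 2 0:
  step 0: s0  (start)
  step 1: s5  (read 0: s0→s5)
  step 2: s4  (read 2: s5→s4)
  step 3: s5  (read 0: s4→s5)   ← first repeat (s5 seen earlier)
  step 4: s4  (read 2: s5→s4)
  step 5: s5  (read 0: s4→s5)
  step 6: s1  (read 0: s5→s1)
  step 7: s3  (read 2: s1→s3)
  step 8: s1  (read 0: s3→s1)

The earliest repeat is at step j = 3: D is in s5, which it already visited at step i = 1.
The DFA has 6 states, so the proof of the pumping lemma guarantees a repeated state among the first 6+1 visited; the segment between the two visits is the pumpable y.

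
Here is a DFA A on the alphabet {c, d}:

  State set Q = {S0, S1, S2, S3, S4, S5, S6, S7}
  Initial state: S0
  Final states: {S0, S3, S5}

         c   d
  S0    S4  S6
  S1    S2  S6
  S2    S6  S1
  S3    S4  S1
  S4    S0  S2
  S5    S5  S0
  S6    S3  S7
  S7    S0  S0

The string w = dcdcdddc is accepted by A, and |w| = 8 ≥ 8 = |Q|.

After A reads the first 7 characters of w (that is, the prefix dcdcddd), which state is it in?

S7

State sequence: S0 -d-> S6 -c-> S3 -d-> S1 -c-> S2 -d-> S1 -d-> S6 -d-> S7

After reading 7 characters, A is in state S7.
(This kind of state-tracing is the core of the pumping-lemma construction: with 8 states, pigeonhole forces a repeat within the first 8 steps.)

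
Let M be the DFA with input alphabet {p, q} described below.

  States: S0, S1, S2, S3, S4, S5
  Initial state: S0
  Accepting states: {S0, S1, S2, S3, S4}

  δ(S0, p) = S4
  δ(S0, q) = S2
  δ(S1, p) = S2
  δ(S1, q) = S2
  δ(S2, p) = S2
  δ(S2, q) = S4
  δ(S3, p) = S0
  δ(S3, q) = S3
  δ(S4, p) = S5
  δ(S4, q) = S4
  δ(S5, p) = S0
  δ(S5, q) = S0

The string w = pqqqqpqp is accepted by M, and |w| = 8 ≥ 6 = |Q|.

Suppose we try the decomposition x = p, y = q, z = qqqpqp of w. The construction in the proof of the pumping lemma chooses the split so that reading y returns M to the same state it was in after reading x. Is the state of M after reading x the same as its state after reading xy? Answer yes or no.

Run of M on the first 2 characters of w = p q:
  step 0: S0  (start)
  step 1: S4  (read p: S0→S4)
  step 2: S4  (read q: S4→S4)

After x (step 1): S4. After xy (step 2): S4.
They match, so y = q drives M around a cycle from S4 back to itself; pumping y any number of times keeps M in S4 before reading z, and xyⁱz ∈ L(M) for every i ≥ 0.

yes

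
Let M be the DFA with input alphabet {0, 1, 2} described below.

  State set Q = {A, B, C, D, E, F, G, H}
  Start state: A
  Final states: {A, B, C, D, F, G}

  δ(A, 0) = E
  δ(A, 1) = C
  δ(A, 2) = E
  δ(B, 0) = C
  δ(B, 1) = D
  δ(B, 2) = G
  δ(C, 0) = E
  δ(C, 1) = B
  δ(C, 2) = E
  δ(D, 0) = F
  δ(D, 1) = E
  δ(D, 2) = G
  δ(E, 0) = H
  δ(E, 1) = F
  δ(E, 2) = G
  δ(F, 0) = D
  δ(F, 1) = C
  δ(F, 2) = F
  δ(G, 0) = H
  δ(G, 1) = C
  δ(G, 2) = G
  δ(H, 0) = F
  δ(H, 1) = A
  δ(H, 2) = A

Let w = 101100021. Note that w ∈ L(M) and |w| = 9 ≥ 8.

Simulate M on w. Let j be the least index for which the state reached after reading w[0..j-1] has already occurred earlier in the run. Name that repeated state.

C

State sequence: A -1-> C -0-> E -1-> F -1-> C -0-> E -0-> H -0-> F -2-> F -1-> C
First repeat at step 4: C was already visited.

The earliest repeat is at step j = 4: M is in C, which it already visited at step i = 1.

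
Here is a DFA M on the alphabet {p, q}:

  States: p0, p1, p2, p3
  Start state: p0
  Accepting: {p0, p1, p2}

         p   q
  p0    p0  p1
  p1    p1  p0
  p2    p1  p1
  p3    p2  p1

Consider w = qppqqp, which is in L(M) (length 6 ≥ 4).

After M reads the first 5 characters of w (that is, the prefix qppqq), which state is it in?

Run of M on the first 5 characters of w = q p p q q:
  step 0: p0  (start)
  step 1: p1  (read q: p0→p1)
  step 2: p1  (read p: p1→p1)
  step 3: p1  (read p: p1→p1)
  step 4: p0  (read q: p1→p0)
  step 5: p1  (read q: p0→p1)

After reading 5 characters, M is in state p1.

p1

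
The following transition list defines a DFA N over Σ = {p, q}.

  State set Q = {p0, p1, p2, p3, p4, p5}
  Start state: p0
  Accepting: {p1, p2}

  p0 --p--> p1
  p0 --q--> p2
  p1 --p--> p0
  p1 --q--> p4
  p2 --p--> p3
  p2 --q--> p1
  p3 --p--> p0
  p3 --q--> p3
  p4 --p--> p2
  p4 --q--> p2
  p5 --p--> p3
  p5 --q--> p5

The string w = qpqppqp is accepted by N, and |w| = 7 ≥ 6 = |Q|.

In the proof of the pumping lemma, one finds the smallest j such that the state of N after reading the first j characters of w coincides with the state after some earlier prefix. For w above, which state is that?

p3

Run of N on w = q p q p p q p:
  step 0: p0  (start)
  step 1: p2  (read q: p0→p2)
  step 2: p3  (read p: p2→p3)
  step 3: p3  (read q: p3→p3)   ← first repeat (p3 seen earlier)
  step 4: p0  (read p: p3→p0)
  step 5: p1  (read p: p0→p1)
  step 6: p4  (read q: p1→p4)
  step 7: p2  (read p: p4→p2)

The earliest repeat is at step j = 3: N is in p3, which it already visited at step i = 2.
With |Q| = 6, pigeonhole forces a state repeat no later than step 6; the substring read between the first and second visits to that state can be pumped.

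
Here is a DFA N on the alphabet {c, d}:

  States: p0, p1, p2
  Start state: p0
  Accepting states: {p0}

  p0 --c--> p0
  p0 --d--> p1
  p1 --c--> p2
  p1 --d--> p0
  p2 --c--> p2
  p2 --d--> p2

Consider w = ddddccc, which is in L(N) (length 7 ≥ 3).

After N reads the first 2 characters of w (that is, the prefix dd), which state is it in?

State sequence: p0 -d-> p1 -d-> p0

After reading 2 characters, N is in state p0.
(This kind of state-tracing is the core of the pumping-lemma construction: with 3 states, pigeonhole forces a repeat within the first 3 steps.)

p0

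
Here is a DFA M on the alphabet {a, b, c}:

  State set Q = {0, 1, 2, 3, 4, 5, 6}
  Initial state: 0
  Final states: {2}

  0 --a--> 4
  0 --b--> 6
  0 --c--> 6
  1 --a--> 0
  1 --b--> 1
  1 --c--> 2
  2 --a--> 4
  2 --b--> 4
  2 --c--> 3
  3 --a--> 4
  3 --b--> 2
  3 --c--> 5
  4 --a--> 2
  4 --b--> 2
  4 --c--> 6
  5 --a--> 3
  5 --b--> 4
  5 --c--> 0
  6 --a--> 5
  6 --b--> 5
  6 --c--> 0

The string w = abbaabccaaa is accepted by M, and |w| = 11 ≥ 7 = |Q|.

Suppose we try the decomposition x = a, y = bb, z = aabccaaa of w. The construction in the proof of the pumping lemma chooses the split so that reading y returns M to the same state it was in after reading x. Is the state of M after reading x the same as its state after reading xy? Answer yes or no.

yes

Run of M on the first 3 characters of w = a b b:
  step 0: 0  (start)
  step 1: 4  (read a: 0→4)
  step 2: 2  (read b: 4→2)
  step 3: 4  (read b: 2→4)

After x (step 1): 4. After xy (step 3): 4.
They match, so y = bb drives M around a cycle from 4 back to itself; pumping y any number of times keeps M in 4 before reading z, and xyⁱz ∈ L(M) for every i ≥ 0.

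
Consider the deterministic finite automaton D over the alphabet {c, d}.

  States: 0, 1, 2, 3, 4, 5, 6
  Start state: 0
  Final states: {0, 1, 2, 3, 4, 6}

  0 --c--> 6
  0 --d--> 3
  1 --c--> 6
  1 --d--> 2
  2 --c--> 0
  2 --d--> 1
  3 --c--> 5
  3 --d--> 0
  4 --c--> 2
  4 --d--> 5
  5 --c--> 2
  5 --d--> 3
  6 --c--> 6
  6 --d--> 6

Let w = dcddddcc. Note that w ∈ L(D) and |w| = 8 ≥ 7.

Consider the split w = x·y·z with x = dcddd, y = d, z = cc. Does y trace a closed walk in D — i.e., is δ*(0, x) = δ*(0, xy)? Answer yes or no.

State sequence: 0 -d-> 3 -c-> 5 -d-> 3 -d-> 0 -d-> 3 -d-> 0

After x (step 5): 3. After xy (step 6): 0.
They differ (3 ≠ 0), so y is not a cycle from the state after x; this split is not the one the pumping-lemma construction produces, and pumping y need not keep the string in L(D).

no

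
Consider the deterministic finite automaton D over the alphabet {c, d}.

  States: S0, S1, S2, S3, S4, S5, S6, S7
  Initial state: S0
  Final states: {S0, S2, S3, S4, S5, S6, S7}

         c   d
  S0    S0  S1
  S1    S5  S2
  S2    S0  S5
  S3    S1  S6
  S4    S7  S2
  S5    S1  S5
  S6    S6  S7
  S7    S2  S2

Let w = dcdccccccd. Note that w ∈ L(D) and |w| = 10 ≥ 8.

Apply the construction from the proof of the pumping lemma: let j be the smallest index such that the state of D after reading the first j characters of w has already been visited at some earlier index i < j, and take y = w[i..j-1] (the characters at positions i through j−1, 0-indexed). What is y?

Run of D on w = d c d c c c c c c d:
  step 0: S0  (start)
  step 1: S1  (read d: S0→S1)
  step 2: S5  (read c: S1→S5)
  step 3: S5  (read d: S5→S5)   ← first repeat (S5 seen earlier)
  step 4: S1  (read c: S5→S1)
  step 5: S5  (read c: S1→S5)
  step 6: S1  (read c: S5→S1)
  step 7: S5  (read c: S1→S5)
  step 8: S1  (read c: S5→S1)
  step 9: S5  (read c: S1→S5)
  step 10: S5  (read d: S5→S5)

So i = 2, j = 3, giving x = w[0:2] = dc, y = w[2:3] = d, z = w[3:10] = ccccccd.
Check: |xy| = 3 ≤ 8 and |y| = 1 ≥ 1. Reading y takes D from S5 back to S5, so every xyⁱz is accepted.

d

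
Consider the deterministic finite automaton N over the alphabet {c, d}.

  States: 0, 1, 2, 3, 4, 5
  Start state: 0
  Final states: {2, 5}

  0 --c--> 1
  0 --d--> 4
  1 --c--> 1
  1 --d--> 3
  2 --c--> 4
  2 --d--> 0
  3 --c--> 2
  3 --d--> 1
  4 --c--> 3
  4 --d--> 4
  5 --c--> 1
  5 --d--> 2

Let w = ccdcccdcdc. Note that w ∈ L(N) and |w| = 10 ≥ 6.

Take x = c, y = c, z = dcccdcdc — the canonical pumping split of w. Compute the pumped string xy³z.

xy^3z = c·c·c·c·dcccdcdc = ccccdcccdcdc.
Reading y = c takes N from 1 back to 1, so after x·y·y·y the machine is still in 1, and z then leads to the accepting state 2. Hence ccccdcccdcdc ∈ L(N).

ccccdcccdcdc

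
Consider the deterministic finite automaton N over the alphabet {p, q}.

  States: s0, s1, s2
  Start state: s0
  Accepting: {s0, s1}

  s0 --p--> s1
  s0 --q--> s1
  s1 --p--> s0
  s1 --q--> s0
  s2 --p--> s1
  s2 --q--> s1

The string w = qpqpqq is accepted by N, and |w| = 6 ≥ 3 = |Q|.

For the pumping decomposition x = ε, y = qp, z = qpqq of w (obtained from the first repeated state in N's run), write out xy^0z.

xy⁰z = xz = ε·qpqq = qpqq.
Reading y = qp takes N from s0 back to s0, so after x the machine is still in s0, and z then leads to the accepting state s0. Hence qpqq ∈ L(N).

qpqq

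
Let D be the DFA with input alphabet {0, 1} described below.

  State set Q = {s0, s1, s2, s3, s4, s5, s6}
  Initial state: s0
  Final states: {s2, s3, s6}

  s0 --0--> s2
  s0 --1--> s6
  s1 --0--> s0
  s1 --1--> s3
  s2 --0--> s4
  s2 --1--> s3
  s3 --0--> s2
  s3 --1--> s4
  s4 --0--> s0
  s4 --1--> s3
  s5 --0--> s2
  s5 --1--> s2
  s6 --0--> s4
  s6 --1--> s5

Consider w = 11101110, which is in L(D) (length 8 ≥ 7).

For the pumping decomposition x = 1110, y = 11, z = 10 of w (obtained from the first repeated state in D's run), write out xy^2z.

xy^2z = 1110·11·11·10 = 1110111110.
Reading y = 11 takes D from s4 back to s4, so after x·y·y the machine is still in s4, and z then leads to the accepting state s2. Hence 1110111110 ∈ L(D).

1110111110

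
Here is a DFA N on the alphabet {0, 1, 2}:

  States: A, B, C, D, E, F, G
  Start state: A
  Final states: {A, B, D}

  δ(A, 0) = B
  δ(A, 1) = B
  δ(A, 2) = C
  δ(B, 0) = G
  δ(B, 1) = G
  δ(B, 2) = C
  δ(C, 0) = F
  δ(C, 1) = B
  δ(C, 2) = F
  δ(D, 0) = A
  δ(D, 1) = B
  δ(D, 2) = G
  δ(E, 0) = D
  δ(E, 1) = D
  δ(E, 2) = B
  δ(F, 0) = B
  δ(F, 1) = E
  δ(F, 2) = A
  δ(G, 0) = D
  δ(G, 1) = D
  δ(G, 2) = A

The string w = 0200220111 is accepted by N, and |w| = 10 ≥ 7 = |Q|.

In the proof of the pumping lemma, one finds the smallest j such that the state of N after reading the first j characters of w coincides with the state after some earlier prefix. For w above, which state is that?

Run of N on w = 0 2 0 0 2 2 0 1 1 1:
  step 0: A  (start)
  step 1: B  (read 0: A→B)
  step 2: C  (read 2: B→C)
  step 3: F  (read 0: C→F)
  step 4: B  (read 0: F→B)   ← first repeat (B seen earlier)
  step 5: C  (read 2: B→C)
  step 6: F  (read 2: C→F)
  step 7: B  (read 0: F→B)
  step 8: G  (read 1: B→G)
  step 9: D  (read 1: G→D)
  step 10: B  (read 1: D→B)

The earliest repeat is at step j = 4: N is in B, which it already visited at step i = 1.

B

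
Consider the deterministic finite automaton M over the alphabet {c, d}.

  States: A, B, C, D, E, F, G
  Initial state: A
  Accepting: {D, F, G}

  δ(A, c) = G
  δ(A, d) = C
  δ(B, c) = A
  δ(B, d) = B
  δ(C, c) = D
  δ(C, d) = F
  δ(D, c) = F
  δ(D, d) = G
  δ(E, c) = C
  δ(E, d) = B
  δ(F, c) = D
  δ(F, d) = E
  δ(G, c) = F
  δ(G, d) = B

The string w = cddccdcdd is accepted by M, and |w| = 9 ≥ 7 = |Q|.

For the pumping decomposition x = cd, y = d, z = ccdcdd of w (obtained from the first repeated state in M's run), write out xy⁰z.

cdccdcdd

xy⁰z = xz = cd·ccdcdd = cdccdcdd.
Reading y = d takes M from B back to B, so after x the machine is still in B, and z then leads to the accepting state F. Hence cdccdcdd ∈ L(M).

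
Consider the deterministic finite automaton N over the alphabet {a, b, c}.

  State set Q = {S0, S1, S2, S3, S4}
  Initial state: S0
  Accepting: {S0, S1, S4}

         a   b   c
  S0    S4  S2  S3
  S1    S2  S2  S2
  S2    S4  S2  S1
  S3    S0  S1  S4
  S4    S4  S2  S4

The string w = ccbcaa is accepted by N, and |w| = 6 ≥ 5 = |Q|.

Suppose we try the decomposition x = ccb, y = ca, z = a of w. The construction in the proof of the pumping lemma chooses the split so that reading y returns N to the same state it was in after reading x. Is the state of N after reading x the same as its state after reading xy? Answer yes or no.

yes

Run of N on the first 5 characters of w = c c b c a:
  step 0: S0  (start)
  step 1: S3  (read c: S0→S3)
  step 2: S4  (read c: S3→S4)
  step 3: S2  (read b: S4→S2)
  step 4: S1  (read c: S2→S1)
  step 5: S2  (read a: S1→S2)

After x (step 3): S2. After xy (step 5): S2.
They match, so y = ca drives N around a cycle from S2 back to itself; pumping y any number of times keeps N in S2 before reading z, and xyⁱz ∈ L(N) for every i ≥ 0.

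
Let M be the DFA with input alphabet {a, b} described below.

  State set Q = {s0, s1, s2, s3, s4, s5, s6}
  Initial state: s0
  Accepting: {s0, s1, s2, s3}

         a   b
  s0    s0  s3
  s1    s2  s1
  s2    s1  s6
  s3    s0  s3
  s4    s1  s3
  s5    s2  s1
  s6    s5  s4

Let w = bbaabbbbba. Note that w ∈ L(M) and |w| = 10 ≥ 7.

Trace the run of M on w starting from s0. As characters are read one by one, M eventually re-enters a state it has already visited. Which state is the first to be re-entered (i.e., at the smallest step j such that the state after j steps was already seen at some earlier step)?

Run of M on w = b b a a b b b b b a:
  step 0: s0  (start)
  step 1: s3  (read b: s0→s3)
  step 2: s3  (read b: s3→s3)   ← first repeat (s3 seen earlier)
  step 3: s0  (read a: s3→s0)
  step 4: s0  (read a: s0→s0)
  step 5: s3  (read b: s0→s3)
  step 6: s3  (read b: s3→s3)
  step 7: s3  (read b: s3→s3)
  step 8: s3  (read b: s3→s3)
  step 9: s3  (read b: s3→s3)
  step 10: s0  (read a: s3→s0)

The earliest repeat is at step j = 2: M is in s3, which it already visited at step i = 1.
The DFA has 7 states, so the proof of the pumping lemma guarantees a repeated state among the first 7+1 visited; the segment between the two visits is the pumpable y.

s3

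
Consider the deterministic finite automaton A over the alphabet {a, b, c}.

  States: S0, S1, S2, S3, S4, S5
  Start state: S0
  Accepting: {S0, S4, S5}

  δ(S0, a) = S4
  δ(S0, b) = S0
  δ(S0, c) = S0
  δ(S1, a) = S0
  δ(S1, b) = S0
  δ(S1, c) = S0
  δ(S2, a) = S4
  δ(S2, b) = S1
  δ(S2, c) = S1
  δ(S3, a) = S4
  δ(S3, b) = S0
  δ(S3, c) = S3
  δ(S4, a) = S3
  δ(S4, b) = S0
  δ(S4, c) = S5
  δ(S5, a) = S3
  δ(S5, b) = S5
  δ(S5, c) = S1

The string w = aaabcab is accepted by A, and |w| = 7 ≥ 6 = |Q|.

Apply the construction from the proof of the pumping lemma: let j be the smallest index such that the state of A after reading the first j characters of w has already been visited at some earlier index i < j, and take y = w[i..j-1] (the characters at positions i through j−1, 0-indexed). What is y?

aa

Run of A on w = a a a b c a b:
  step 0: S0  (start)
  step 1: S4  (read a: S0→S4)
  step 2: S3  (read a: S4→S3)
  step 3: S4  (read a: S3→S4)   ← first repeat (S4 seen earlier)
  step 4: S0  (read b: S4→S0)
  step 5: S0  (read c: S0→S0)
  step 6: S4  (read a: S0→S4)
  step 7: S0  (read b: S4→S0)

So i = 1, j = 3, giving x = w[0:1] = a, y = w[1:3] = aa, z = w[3:7] = bcab.
Check: |xy| = 3 ≤ 6 and |y| = 2 ≥ 1. Reading y takes A from S4 back to S4, so every xyⁱz is accepted.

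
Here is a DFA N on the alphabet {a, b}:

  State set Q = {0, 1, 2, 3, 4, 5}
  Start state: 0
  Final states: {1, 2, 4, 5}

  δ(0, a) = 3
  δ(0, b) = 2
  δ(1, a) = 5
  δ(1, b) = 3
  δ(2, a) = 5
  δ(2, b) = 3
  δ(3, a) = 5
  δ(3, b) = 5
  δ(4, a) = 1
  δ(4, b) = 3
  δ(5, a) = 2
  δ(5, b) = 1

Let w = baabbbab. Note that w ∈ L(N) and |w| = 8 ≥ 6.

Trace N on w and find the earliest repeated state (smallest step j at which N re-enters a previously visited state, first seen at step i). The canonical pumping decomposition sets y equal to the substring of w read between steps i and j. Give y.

aa

Run of N on w = b a a b b b a b:
  step 0: 0  (start)
  step 1: 2  (read b: 0→2)
  step 2: 5  (read a: 2→5)
  step 3: 2  (read a: 5→2)   ← first repeat (2 seen earlier)
  step 4: 3  (read b: 2→3)
  step 5: 5  (read b: 3→5)
  step 6: 1  (read b: 5→1)
  step 7: 5  (read a: 1→5)
  step 8: 1  (read b: 5→1)

So i = 1, j = 3, giving x = w[0:1] = b, y = w[1:3] = aa, z = w[3:8] = bbbab.
Check: |xy| = 3 ≤ 6 and |y| = 2 ≥ 1. Reading y takes N from 2 back to 2, so every xyⁱz is accepted.
Since N has 6 states, any run of length ≥ 6 visits 6+1 states, so by pigeonhole some state repeats within the first 6 steps — that repeat gives the pumpable loop.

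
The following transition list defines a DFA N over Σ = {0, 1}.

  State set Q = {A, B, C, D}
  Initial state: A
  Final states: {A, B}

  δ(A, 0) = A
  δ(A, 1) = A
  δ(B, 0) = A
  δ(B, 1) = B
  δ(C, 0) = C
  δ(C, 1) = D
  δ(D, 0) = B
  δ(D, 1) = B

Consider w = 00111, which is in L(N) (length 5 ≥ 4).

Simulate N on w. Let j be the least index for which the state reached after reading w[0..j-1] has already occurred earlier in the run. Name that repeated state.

A

State sequence: A -0-> A -0-> A -1-> A -1-> A -1-> A
First repeat at step 1: A was already visited.

The earliest repeat is at step j = 1: N is in A, which it already visited at step i = 0.
Since N has 4 states, any run of length ≥ 4 visits 4+1 states, so by pigeonhole some state repeats within the first 4 steps — that repeat gives the pumpable loop.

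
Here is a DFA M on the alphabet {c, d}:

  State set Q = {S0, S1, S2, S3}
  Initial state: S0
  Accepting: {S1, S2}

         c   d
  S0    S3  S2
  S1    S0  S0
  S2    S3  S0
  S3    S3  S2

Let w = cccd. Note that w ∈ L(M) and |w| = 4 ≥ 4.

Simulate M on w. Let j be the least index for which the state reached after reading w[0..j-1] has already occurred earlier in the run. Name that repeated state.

State sequence: S0 -c-> S3 -c-> S3 -c-> S3 -d-> S2
First repeat at step 2: S3 was already visited.

The earliest repeat is at step j = 2: M is in S3, which it already visited at step i = 1.
With |Q| = 4, pigeonhole forces a state repeat no later than step 4; the substring read between the first and second visits to that state can be pumped.

S3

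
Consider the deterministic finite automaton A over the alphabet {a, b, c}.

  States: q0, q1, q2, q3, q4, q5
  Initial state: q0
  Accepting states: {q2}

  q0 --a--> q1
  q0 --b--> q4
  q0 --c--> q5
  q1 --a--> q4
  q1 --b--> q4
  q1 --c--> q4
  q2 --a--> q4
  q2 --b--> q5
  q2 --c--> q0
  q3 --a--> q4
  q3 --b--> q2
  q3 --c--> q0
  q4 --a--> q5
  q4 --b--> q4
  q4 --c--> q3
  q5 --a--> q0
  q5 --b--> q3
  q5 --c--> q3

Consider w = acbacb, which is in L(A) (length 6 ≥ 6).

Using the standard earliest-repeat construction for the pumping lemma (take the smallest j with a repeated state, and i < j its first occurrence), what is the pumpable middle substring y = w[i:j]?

Run of A on w = a c b a c b:
  step 0: q0  (start)
  step 1: q1  (read a: q0→q1)
  step 2: q4  (read c: q1→q4)
  step 3: q4  (read b: q4→q4)   ← first repeat (q4 seen earlier)
  step 4: q5  (read a: q4→q5)
  step 5: q3  (read c: q5→q3)
  step 6: q2  (read b: q3→q2)

So i = 2, j = 3, giving x = w[0:2] = ac, y = w[2:3] = b, z = w[3:6] = acb.
Check: |xy| = 3 ≤ 6 and |y| = 1 ≥ 1. Reading y takes A from q4 back to q4, so every xyⁱz is accepted.
Pumping length from the standard proof: p = 6 (the number of states). The repeated state found above gives |xy| = j ≤ 6 and |y| = j − i ≥ 1.

b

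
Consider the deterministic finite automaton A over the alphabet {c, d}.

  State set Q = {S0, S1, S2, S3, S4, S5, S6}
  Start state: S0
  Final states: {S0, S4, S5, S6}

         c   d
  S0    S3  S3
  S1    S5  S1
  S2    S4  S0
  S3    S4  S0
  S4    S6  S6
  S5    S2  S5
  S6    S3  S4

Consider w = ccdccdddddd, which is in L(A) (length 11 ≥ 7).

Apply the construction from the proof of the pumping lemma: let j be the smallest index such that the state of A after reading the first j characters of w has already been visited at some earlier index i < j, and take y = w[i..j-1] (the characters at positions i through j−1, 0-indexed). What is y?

Run of A on w = c c d c c d d d d d d:
  step 0: S0  (start)
  step 1: S3  (read c: S0→S3)
  step 2: S4  (read c: S3→S4)
  step 3: S6  (read d: S4→S6)
  step 4: S3  (read c: S6→S3)   ← first repeat (S3 seen earlier)
  step 5: S4  (read c: S3→S4)
  step 6: S6  (read d: S4→S6)
  step 7: S4  (read d: S6→S4)
  step 8: S6  (read d: S4→S6)
  step 9: S4  (read d: S6→S4)
  step 10: S6  (read d: S4→S6)
  step 11: S4  (read d: S6→S4)

So i = 1, j = 4, giving x = w[0:1] = c, y = w[1:4] = cdc, z = w[4:11] = cdddddd.
Check: |xy| = 4 ≤ 7 and |y| = 3 ≥ 1. Reading y takes A from S3 back to S3, so every xyⁱz is accepted.

cdc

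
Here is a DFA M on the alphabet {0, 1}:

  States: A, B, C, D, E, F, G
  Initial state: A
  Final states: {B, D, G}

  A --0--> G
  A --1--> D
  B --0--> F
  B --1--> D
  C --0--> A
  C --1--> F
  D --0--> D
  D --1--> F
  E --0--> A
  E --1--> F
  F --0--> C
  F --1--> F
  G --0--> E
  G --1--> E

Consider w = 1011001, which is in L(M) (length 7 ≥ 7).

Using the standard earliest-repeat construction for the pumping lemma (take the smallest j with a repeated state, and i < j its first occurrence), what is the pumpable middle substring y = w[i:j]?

Run of M on w = 1 0 1 1 0 0 1:
  step 0: A  (start)
  step 1: D  (read 1: A→D)
  step 2: D  (read 0: D→D)   ← first repeat (D seen earlier)
  step 3: F  (read 1: D→F)
  step 4: F  (read 1: F→F)
  step 5: C  (read 0: F→C)
  step 6: A  (read 0: C→A)
  step 7: D  (read 1: A→D)

So i = 1, j = 2, giving x = w[0:1] = 1, y = w[1:2] = 0, z = w[2:7] = 11001.
Check: |xy| = 2 ≤ 7 and |y| = 1 ≥ 1. Reading y takes M from D back to D, so every xyⁱz is accepted.

0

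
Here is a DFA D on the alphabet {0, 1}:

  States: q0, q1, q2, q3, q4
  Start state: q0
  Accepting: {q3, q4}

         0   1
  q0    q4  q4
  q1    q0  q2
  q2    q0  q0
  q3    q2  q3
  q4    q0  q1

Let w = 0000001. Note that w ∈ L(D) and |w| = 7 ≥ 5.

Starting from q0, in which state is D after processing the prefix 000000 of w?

q0

State sequence: q0 -0-> q4 -0-> q0 -0-> q4 -0-> q0 -0-> q4 -0-> q0

After reading 6 characters, D is in state q0.
(This kind of state-tracing is the core of the pumping-lemma construction: with 5 states, pigeonhole forces a repeat within the first 5 steps.)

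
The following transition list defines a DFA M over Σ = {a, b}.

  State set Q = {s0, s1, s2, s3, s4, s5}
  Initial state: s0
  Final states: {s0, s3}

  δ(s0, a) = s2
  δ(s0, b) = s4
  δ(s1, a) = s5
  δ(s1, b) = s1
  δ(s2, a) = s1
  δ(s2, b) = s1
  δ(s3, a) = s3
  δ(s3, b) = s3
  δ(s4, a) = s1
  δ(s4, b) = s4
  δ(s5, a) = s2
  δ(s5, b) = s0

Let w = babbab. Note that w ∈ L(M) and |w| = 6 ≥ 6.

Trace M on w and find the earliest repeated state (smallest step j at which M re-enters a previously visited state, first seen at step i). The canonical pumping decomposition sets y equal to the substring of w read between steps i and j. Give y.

State sequence: s0 -b-> s4 -a-> s1 -b-> s1 -b-> s1 -a-> s5 -b-> s0
First repeat at step 3: s1 was already visited.

So i = 2, j = 3, giving x = w[0:2] = ba, y = w[2:3] = b, z = w[3:6] = bab.
Check: |xy| = 3 ≤ 6 and |y| = 1 ≥ 1. Reading y takes M from s1 back to s1, so every xyⁱz is accepted.

b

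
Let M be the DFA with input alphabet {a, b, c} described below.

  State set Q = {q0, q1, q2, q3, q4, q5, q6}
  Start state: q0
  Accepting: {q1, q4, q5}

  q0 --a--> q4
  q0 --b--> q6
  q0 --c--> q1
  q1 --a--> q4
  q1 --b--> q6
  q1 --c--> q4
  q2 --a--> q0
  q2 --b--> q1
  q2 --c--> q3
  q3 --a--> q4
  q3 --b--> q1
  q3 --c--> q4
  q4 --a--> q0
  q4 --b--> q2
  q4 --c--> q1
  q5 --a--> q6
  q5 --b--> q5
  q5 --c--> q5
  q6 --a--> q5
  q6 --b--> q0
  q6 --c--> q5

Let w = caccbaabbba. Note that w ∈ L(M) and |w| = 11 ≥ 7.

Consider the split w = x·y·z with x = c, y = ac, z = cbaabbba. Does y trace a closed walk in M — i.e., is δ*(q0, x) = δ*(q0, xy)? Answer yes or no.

yes

State sequence: q0 -c-> q1 -a-> q4 -c-> q1

After x (step 1): q1. After xy (step 3): q1.
They match, so y = ac drives M around a cycle from q1 back to itself; pumping y any number of times keeps M in q1 before reading z, and xyⁱz ∈ L(M) for every i ≥ 0.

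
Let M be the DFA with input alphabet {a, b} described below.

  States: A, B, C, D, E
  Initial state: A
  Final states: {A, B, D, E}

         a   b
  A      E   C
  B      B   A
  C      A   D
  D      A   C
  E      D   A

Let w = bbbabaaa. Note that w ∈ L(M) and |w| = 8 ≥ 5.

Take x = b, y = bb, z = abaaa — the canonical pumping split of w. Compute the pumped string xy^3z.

bbbbbbbabaaa

xy^3z = b·bb·bb·bb·abaaa = bbbbbbbabaaa.
Reading y = bb takes M from C back to C, so after x·y·y·y the machine is still in C, and z then leads to the accepting state D. Hence bbbbbbbabaaa ∈ L(M).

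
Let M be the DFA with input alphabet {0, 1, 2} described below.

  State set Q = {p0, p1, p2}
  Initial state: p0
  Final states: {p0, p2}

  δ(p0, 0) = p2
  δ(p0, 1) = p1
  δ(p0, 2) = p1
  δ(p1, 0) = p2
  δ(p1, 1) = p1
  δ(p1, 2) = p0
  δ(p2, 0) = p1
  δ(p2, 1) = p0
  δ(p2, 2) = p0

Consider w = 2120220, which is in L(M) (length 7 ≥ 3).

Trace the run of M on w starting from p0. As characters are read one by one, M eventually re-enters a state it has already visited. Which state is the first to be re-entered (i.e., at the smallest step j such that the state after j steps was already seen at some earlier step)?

p1

State sequence: p0 -2-> p1 -1-> p1 -2-> p0 -0-> p2 -2-> p0 -2-> p1 -0-> p2
First repeat at step 2: p1 was already visited.

The earliest repeat is at step j = 2: M is in p1, which it already visited at step i = 1.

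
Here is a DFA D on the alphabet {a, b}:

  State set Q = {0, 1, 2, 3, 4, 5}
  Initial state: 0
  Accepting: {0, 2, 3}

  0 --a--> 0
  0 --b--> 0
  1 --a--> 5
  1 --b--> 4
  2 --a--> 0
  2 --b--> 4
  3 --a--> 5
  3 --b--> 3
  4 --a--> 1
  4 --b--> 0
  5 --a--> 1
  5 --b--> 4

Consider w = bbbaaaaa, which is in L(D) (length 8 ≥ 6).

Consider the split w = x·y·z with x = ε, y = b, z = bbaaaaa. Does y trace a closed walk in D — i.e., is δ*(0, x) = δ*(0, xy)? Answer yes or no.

yes

Run of D on the first 1 characters of w = b:
  step 0: 0  (start)
  step 1: 0  (read b: 0→0)

After x (step 0): 0. After xy (step 1): 0.
They match, so y = b drives D around a cycle from 0 back to itself; pumping y any number of times keeps D in 0 before reading z, and xyⁱz ∈ L(D) for every i ≥ 0.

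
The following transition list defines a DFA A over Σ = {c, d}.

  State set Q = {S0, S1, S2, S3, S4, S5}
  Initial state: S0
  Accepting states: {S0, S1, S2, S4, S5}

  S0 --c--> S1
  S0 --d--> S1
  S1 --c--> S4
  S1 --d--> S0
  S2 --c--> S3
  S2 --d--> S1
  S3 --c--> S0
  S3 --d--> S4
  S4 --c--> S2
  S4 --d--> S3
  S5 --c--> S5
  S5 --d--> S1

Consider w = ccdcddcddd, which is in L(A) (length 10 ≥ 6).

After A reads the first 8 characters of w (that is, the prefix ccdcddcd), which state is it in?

Run of A on the first 8 characters of w = c c d c d d c d:
  step 0: S0  (start)
  step 1: S1  (read c: S0→S1)
  step 2: S4  (read c: S1→S4)
  step 3: S3  (read d: S4→S3)
  step 4: S0  (read c: S3→S0)
  step 5: S1  (read d: S0→S1)
  step 6: S0  (read d: S1→S0)
  step 7: S1  (read c: S0→S1)
  step 8: S0  (read d: S1→S0)

After reading 8 characters, A is in state S0.
(This kind of state-tracing is the core of the pumping-lemma construction: with 6 states, pigeonhole forces a repeat within the first 6 steps.)

S0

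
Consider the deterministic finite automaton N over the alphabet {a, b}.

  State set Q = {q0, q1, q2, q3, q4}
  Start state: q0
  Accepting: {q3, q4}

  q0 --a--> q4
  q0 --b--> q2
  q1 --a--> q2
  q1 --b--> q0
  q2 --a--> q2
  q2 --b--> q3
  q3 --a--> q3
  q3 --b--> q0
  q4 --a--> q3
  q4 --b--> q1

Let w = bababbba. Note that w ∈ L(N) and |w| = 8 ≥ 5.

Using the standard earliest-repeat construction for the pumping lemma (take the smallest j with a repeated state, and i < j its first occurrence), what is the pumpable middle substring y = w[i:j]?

a

State sequence: q0 -b-> q2 -a-> q2 -b-> q3 -a-> q3 -b-> q0 -b-> q2 -b-> q3 -a-> q3
First repeat at step 2: q2 was already visited.

So i = 1, j = 2, giving x = w[0:1] = b, y = w[1:2] = a, z = w[2:8] = babbba.
Check: |xy| = 2 ≤ 5 and |y| = 1 ≥ 1. Reading y takes N from q2 back to q2, so every xyⁱz is accepted.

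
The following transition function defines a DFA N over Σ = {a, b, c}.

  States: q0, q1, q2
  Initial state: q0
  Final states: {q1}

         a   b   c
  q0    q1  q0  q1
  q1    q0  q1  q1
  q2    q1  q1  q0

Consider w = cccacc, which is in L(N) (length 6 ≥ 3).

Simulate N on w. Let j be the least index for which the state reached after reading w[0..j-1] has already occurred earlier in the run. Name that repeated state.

q1

Run of N on w = c c c a c c:
  step 0: q0  (start)
  step 1: q1  (read c: q0→q1)
  step 2: q1  (read c: q1→q1)   ← first repeat (q1 seen earlier)
  step 3: q1  (read c: q1→q1)
  step 4: q0  (read a: q1→q0)
  step 5: q1  (read c: q0→q1)
  step 6: q1  (read c: q1→q1)

The earliest repeat is at step j = 2: N is in q1, which it already visited at step i = 1.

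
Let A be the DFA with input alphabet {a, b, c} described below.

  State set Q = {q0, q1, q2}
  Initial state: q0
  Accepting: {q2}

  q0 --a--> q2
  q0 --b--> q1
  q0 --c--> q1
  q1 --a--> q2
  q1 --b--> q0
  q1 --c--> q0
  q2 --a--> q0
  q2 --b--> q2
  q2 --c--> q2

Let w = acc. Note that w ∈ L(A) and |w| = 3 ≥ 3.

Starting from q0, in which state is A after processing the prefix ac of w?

Run of A on the first 2 characters of w = a c:
  step 0: q0  (start)
  step 1: q2  (read a: q0→q2)
  step 2: q2  (read c: q2→q2)

After reading 2 characters, A is in state q2.

q2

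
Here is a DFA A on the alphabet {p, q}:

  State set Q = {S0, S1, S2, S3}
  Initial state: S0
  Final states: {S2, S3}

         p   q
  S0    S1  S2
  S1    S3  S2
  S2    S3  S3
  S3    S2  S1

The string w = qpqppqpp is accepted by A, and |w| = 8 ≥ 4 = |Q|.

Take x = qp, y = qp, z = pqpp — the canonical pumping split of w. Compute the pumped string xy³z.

xy^3z = qp·qp·qp·qp·pqpp = qpqpqpqppqpp.
Reading y = qp takes A from S3 back to S3, so after x·y·y·y the machine is still in S3, and z then leads to the accepting state S3. Hence qpqpqpqppqpp ∈ L(A).

qpqpqpqppqpp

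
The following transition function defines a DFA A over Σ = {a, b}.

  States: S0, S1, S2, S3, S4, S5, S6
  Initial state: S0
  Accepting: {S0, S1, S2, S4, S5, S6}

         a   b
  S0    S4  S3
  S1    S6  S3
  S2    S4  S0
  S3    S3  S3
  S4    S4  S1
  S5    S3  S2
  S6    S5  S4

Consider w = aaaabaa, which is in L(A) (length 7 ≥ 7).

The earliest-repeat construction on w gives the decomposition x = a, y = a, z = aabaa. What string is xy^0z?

aaabaa

xy⁰z = xz = a·aabaa = aaabaa.
Reading y = a takes A from S4 back to S4, so after x the machine is still in S4, and z then leads to the accepting state S5. Hence aaabaa ∈ L(A).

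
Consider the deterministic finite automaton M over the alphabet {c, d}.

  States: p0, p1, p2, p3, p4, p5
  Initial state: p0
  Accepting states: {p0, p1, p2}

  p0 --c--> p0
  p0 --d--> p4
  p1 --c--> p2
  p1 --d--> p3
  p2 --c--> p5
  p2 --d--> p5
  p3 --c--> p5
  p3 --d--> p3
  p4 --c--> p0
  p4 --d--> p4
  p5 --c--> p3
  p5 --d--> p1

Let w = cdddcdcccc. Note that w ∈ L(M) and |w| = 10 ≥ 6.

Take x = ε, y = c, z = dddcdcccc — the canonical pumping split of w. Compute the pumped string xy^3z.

xy^3z = ε·c·c·c·dddcdcccc = cccdddcdcccc.
Reading y = c takes M from p0 back to p0, so after x·y·y·y the machine is still in p0, and z then leads to the accepting state p0. Hence cccdddcdcccc ∈ L(M).

cccdddcdcccc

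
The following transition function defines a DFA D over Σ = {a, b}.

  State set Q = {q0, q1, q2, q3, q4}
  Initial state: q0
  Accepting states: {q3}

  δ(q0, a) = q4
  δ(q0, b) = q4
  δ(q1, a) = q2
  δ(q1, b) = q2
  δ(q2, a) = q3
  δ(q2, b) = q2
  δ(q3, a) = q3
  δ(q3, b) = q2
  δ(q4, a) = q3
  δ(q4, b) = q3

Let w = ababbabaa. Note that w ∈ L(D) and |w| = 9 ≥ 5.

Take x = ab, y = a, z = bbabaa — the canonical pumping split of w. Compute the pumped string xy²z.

xy^2z = ab·a·a·bbabaa = abaabbabaa.
Reading y = a takes D from q3 back to q3, so after x·y·y the machine is still in q3, and z then leads to the accepting state q3. Hence abaabbabaa ∈ L(D).

abaabbabaa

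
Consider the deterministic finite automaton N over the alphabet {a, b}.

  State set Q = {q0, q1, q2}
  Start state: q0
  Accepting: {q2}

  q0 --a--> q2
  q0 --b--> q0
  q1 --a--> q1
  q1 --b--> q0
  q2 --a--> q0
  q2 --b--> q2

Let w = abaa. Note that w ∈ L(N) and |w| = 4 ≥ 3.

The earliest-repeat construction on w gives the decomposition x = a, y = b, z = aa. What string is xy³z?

xy^3z = a·b·b·b·aa = abbbaa.
Reading y = b takes N from q2 back to q2, so after x·y·y·y the machine is still in q2, and z then leads to the accepting state q2. Hence abbbaa ∈ L(N).

abbbaa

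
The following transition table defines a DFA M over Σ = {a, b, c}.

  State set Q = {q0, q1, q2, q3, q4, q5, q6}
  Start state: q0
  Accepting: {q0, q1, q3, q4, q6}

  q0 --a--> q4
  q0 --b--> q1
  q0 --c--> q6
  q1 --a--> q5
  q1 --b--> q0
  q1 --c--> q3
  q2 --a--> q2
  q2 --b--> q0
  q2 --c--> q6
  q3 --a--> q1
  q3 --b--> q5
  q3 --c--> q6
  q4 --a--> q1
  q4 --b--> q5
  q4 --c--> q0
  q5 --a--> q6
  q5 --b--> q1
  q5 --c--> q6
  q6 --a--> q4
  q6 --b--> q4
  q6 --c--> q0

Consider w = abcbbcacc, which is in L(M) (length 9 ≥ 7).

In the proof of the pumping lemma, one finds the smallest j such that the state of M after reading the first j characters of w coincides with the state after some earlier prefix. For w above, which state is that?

q4

State sequence: q0 -a-> q4 -b-> q5 -c-> q6 -b-> q4 -b-> q5 -c-> q6 -a-> q4 -c-> q0 -c-> q6
First repeat at step 4: q4 was already visited.

The earliest repeat is at step j = 4: M is in q4, which it already visited at step i = 1.
With |Q| = 7, pigeonhole forces a state repeat no later than step 7; the substring read between the first and second visits to that state can be pumped.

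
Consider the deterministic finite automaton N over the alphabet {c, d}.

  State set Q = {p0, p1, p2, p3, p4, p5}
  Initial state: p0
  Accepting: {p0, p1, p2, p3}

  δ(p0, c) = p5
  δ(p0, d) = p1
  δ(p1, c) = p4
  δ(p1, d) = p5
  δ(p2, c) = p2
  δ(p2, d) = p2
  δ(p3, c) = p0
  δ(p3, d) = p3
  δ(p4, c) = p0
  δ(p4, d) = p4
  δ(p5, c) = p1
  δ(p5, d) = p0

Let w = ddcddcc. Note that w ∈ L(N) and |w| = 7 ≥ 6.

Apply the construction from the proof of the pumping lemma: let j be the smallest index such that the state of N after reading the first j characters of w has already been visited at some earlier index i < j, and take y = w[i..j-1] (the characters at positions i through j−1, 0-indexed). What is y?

State sequence: p0 -d-> p1 -d-> p5 -c-> p1 -d-> p5 -d-> p0 -c-> p5 -c-> p1
First repeat at step 3: p1 was already visited.

So i = 1, j = 3, giving x = w[0:1] = d, y = w[1:3] = dc, z = w[3:7] = ddcc.
Check: |xy| = 3 ≤ 6 and |y| = 2 ≥ 1. Reading y takes N from p1 back to p1, so every xyⁱz is accepted.

dc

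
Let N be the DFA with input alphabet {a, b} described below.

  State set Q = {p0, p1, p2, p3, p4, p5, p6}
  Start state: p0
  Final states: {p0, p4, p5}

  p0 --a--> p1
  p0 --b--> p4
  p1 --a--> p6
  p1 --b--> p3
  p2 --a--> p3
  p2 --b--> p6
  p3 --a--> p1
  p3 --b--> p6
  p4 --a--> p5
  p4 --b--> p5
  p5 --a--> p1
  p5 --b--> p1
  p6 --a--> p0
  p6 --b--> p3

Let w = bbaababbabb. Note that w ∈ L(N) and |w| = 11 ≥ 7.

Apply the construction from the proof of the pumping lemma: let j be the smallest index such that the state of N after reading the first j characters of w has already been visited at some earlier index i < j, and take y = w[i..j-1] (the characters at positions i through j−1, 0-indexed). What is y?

aba

State sequence: p0 -b-> p4 -b-> p5 -a-> p1 -a-> p6 -b-> p3 -a-> p1 -b-> p3 -b-> p6 -a-> p0 -b-> p4 -b-> p5
First repeat at step 6: p1 was already visited.

So i = 3, j = 6, giving x = w[0:3] = bba, y = w[3:6] = aba, z = w[6:11] = bbabb.
Check: |xy| = 6 ≤ 7 and |y| = 3 ≥ 1. Reading y takes N from p1 back to p1, so every xyⁱz is accepted.
Since N has 7 states, any run of length ≥ 7 visits 7+1 states, so by pigeonhole some state repeats within the first 7 steps — that repeat gives the pumpable loop.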